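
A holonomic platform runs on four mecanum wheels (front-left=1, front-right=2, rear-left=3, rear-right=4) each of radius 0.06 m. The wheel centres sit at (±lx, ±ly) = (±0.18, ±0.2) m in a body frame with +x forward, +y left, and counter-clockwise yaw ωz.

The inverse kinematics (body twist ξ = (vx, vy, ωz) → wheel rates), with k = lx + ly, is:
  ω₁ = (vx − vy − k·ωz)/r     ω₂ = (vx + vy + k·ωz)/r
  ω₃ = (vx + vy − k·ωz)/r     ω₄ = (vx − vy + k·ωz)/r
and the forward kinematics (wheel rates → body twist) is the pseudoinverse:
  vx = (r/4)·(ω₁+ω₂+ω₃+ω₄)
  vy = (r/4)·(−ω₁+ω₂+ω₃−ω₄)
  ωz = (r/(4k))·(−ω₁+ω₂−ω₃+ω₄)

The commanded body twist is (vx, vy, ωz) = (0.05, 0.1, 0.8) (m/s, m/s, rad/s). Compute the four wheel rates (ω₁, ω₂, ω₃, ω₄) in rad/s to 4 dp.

k = lx + ly = 0.18 + 0.2 = 0.3800;  k·ωz = 0.3800·0.8 = 0.3040
ω₁ (FL) = (vx − vy − k·ωz)/r = -0.3540/0.06 = -5.9000
ω₂ (FR) = (vx + vy + k·ωz)/r = 0.4540/0.06 = 7.5667
ω₃ (RL) = (vx + vy − k·ωz)/r = -0.1540/0.06 = -2.5667
ω₄ (RR) = (vx − vy + k·ωz)/r = 0.2540/0.06 = 4.2333

(-5.9000, 7.5667, -2.5667, 4.2333)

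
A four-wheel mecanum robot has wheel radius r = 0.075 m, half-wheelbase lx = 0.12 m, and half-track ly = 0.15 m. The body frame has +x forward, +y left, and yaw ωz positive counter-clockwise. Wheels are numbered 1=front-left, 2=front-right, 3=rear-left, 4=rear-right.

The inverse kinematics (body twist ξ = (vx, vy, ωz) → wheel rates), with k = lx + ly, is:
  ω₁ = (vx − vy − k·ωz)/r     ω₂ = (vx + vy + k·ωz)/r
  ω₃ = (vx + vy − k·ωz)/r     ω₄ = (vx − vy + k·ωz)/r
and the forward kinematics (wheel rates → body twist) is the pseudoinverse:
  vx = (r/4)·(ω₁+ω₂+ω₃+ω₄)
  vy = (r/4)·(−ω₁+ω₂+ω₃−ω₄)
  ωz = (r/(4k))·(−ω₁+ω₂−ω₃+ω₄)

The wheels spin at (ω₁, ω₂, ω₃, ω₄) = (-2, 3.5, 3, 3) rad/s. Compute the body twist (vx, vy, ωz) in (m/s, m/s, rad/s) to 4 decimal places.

(0.1406, 0.1031, 0.3819)

k = lx + ly = 0.12 + 0.15 = 0.2700
ω₁+ω₂+ω₃+ω₄ = 7.5000  →  vx = (0.075/4)·7.5000 = 0.1406
−ω₁+ω₂+ω₃−ω₄ = 5.5000  →  vy = (0.075/4)·5.5000 = 0.1031
−ω₁+ω₂−ω₃+ω₄ = 5.5000  →  ωz = (0.075/1.0800)·5.5000 = 0.3819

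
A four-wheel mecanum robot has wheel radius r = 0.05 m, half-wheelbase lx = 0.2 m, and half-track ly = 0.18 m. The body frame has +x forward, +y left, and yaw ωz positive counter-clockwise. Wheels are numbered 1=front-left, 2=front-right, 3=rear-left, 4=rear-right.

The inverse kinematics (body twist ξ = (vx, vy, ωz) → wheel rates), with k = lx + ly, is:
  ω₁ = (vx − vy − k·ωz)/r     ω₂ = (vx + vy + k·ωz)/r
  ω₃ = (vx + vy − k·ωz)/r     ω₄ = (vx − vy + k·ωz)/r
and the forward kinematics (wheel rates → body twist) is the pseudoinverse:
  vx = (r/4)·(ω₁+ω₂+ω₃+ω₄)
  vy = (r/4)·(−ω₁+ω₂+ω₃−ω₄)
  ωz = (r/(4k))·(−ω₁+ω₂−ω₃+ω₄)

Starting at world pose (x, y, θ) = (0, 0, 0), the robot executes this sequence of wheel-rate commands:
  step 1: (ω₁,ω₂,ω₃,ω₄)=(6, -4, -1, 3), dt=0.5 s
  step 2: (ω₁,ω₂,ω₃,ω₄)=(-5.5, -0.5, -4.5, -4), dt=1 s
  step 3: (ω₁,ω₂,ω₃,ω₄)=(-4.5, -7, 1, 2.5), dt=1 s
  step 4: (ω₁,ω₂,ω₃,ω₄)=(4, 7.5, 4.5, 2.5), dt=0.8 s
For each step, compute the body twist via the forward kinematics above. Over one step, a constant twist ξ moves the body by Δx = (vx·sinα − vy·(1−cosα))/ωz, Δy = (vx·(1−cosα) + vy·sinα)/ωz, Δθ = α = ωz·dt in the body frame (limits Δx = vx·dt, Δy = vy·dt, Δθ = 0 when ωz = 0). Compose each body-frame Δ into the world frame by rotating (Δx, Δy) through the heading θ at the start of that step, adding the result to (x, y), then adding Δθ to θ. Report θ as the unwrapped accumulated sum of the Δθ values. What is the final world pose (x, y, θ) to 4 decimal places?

step 1: ξ=(vx,vy,ωz)=(0.0500, -0.1750, -0.1974), dt=0.5 → body Δ=(0.0206, -0.0886, -0.0987) → world pose (0.0206, -0.0886, -0.0987)
step 2: ξ=(vx,vy,ωz)=(-0.1813, 0.0563, 0.1809), dt=1.0 → body Δ=(-0.1853, 0.0396, 0.1809) → world pose (-0.1599, -0.0309, 0.0822)
step 3: ξ=(vx,vy,ωz)=(-0.1000, -0.0500, -0.0329), dt=1.0 → body Δ=(-0.1008, -0.0483, -0.0329) → world pose (-0.2564, -0.0874, 0.0493)
step 4: ξ=(vx,vy,ωz)=(0.2313, 0.0688, 0.0493), dt=0.8 → body Δ=(0.1839, 0.0586, 0.0395) → world pose (-0.0756, -0.0198, 0.0888)

(-0.0756, -0.0198, 0.0888)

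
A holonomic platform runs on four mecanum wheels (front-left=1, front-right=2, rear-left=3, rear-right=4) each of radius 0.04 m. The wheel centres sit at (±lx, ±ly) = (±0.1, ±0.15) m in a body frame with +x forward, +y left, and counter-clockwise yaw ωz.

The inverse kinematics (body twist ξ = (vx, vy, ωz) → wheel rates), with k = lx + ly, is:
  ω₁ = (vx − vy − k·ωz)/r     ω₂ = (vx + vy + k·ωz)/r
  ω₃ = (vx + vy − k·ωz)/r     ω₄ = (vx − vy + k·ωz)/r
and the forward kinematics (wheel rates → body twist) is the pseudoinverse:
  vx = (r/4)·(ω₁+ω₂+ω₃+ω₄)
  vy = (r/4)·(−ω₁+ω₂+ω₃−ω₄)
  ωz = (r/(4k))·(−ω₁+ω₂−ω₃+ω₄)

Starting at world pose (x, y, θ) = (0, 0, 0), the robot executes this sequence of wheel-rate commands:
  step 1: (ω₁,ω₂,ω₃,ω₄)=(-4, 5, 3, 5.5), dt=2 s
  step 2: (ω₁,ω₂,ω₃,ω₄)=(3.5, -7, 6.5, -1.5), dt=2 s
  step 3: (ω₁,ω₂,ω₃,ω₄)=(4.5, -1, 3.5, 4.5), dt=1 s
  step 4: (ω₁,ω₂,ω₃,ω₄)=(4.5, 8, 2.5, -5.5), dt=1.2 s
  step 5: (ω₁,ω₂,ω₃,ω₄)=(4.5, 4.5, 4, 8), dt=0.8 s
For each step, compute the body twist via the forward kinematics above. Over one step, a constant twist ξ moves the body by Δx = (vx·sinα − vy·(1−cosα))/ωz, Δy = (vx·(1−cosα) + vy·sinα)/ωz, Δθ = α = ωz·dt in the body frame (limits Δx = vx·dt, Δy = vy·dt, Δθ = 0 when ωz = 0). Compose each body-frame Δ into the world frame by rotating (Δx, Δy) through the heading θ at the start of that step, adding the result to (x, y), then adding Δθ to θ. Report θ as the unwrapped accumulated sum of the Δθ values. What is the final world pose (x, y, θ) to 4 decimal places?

(0.4549, -0.1122, -0.8280)

step 1: ξ=(vx,vy,ωz)=(0.0950, 0.0650, 0.4600), dt=2.0 → body Δ=(0.1086, 0.1938, 0.9200) → world pose (0.1086, 0.1938, 0.9200)
step 2: ξ=(vx,vy,ωz)=(0.0150, -0.0250, -0.7400), dt=2.0 → body Δ=(-0.0105, -0.0521, -1.4800) → world pose (0.1437, 0.1539, -0.5600)
step 3: ξ=(vx,vy,ωz)=(0.1150, -0.0650, -0.1800), dt=1.0 → body Δ=(0.1085, -0.0750, -0.1800) → world pose (0.1958, 0.0327, -0.7400)
step 4: ξ=(vx,vy,ωz)=(0.0950, 0.1150, -0.1800), dt=1.2 → body Δ=(0.1280, 0.1247, -0.2160) → world pose (0.3744, 0.0385, -0.9560)
step 5: ξ=(vx,vy,ωz)=(0.2100, -0.0400, 0.1600), dt=0.8 → body Δ=(0.1696, -0.0212, 0.1280) → world pose (0.4549, -0.1122, -0.8280)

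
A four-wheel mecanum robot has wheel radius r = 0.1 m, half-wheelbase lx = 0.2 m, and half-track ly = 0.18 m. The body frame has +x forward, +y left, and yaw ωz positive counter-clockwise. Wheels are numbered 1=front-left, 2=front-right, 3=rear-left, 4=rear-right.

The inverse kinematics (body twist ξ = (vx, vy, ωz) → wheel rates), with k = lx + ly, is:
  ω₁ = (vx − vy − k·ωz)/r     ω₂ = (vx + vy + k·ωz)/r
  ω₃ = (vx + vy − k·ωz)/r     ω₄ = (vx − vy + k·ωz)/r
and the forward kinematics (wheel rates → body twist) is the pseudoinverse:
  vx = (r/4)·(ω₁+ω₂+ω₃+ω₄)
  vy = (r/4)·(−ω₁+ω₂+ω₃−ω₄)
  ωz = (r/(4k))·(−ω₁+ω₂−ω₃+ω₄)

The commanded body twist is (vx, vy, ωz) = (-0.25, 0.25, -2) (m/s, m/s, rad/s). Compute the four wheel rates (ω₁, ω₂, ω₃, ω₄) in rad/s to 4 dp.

k = lx + ly = 0.2 + 0.18 = 0.3800;  k·ωz = 0.3800·-2 = -0.7600
ω₁ (FL) = (vx − vy − k·ωz)/r = 0.2600/0.1 = 2.6000
ω₂ (FR) = (vx + vy + k·ωz)/r = -0.7600/0.1 = -7.6000
ω₃ (RL) = (vx + vy − k·ωz)/r = 0.7600/0.1 = 7.6000
ω₄ (RR) = (vx − vy + k·ωz)/r = -1.2600/0.1 = -12.6000

(2.6000, -7.6000, 7.6000, -12.6000)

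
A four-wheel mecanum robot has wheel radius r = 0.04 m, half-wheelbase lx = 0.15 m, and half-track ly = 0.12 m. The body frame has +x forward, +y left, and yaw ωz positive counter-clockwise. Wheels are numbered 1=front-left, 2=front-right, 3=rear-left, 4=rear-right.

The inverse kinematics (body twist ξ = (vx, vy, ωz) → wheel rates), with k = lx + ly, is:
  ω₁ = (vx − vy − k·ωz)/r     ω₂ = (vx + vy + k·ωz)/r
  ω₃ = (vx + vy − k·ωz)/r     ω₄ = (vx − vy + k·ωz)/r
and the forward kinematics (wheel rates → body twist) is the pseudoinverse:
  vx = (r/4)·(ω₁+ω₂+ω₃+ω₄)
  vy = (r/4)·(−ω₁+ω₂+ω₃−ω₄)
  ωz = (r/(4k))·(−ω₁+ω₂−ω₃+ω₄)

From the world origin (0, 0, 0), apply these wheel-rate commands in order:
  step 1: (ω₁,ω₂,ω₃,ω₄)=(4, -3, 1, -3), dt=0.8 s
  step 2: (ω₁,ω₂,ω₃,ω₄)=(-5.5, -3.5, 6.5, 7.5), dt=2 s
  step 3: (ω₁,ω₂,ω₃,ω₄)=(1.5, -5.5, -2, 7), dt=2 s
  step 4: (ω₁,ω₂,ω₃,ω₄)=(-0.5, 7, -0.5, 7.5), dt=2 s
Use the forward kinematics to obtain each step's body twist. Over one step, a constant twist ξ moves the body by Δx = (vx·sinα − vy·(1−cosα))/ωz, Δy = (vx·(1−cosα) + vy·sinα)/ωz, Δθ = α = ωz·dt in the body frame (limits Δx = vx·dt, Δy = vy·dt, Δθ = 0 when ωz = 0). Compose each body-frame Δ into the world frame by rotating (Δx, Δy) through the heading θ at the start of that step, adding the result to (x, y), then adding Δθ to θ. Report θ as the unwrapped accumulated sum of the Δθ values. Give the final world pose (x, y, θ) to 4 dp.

step 1: ξ=(vx,vy,ωz)=(-0.0100, -0.0300, -0.4074), dt=0.8 → body Δ=(-0.0117, -0.0223, -0.3259) → world pose (-0.0117, -0.0223, -0.3259)
step 2: ξ=(vx,vy,ωz)=(0.0500, 0.0100, 0.1111), dt=2.0 → body Δ=(0.0970, 0.0309, 0.2222) → world pose (0.0900, -0.0241, -0.1037)
step 3: ξ=(vx,vy,ωz)=(0.0100, -0.1600, 0.0741), dt=2.0 → body Δ=(0.0436, -0.3174, 0.1481) → world pose (0.1005, -0.3442, 0.0444)
step 4: ξ=(vx,vy,ωz)=(0.1350, -0.0050, 0.5741), dt=2.0 → body Δ=(0.2196, 0.1308, 1.1481) → world pose (0.3141, -0.2038, 1.1926)

(0.3141, -0.2038, 1.1926)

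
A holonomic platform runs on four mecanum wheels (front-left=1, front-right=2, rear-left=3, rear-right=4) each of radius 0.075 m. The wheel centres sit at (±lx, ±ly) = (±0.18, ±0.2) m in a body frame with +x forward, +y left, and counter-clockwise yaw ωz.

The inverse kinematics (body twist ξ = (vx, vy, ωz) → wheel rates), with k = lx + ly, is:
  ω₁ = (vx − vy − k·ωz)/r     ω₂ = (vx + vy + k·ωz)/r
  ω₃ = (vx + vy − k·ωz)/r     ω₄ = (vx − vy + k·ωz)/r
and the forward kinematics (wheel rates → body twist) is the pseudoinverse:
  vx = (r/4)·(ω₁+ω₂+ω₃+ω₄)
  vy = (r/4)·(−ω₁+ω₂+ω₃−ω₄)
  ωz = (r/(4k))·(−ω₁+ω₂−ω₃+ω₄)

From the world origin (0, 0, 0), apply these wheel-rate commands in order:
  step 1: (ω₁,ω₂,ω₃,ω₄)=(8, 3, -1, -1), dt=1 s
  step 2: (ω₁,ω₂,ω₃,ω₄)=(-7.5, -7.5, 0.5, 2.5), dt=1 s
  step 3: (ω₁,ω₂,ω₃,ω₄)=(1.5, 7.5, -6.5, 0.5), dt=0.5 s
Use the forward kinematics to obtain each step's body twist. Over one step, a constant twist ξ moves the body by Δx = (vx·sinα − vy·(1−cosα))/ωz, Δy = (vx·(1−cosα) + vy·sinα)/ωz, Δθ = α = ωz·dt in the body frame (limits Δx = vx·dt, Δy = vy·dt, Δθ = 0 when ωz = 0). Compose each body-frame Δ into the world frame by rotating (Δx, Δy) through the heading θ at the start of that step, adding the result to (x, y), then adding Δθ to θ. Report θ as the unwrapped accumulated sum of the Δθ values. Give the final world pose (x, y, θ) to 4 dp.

(-0.0442, -0.1152, 0.1727)

step 1: ξ=(vx,vy,ωz)=(0.1687, -0.0938, -0.2467), dt=1.0 → body Δ=(0.1555, -0.1135, -0.2467) → world pose (0.1555, -0.1135, -0.2467)
step 2: ξ=(vx,vy,ωz)=(-0.2250, -0.0375, 0.0987), dt=1.0 → body Δ=(-0.2228, -0.0485, 0.0987) → world pose (-0.0724, -0.1062, -0.1480)
step 3: ξ=(vx,vy,ωz)=(0.0563, -0.0187, 0.6414), dt=0.5 → body Δ=(0.0291, -0.0047, 0.3207) → world pose (-0.0442, -0.1152, 0.1727)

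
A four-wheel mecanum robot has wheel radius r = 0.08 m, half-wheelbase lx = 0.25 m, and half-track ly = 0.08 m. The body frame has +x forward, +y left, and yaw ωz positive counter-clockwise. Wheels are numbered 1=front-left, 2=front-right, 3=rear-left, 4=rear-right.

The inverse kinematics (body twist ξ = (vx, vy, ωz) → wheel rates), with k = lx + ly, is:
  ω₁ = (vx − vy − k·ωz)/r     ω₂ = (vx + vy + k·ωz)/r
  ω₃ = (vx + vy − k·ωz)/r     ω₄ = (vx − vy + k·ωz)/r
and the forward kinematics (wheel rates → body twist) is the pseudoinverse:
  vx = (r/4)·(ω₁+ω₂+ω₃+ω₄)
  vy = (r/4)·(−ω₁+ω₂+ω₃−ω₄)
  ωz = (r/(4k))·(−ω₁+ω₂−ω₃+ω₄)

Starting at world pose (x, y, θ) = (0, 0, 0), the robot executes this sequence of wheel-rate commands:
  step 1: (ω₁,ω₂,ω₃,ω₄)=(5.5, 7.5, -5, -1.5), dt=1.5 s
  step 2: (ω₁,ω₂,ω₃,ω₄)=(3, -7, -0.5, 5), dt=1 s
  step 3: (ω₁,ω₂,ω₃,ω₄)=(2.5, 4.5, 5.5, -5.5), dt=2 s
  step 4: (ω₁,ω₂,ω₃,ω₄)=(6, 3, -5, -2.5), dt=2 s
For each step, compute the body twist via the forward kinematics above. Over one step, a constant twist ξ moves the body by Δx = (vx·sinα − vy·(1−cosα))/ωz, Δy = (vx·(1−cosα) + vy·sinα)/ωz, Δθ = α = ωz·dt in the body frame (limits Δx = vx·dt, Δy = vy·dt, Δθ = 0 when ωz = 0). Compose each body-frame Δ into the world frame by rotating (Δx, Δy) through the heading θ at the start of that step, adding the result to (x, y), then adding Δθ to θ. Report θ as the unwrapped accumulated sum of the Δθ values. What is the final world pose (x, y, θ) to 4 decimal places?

step 1: ξ=(vx,vy,ωz)=(0.1300, -0.0300, 0.3333), dt=1.5 → body Δ=(0.1980, 0.0046, 0.5000) → world pose (0.1980, 0.0046, 0.5000)
step 2: ξ=(vx,vy,ωz)=(0.0100, -0.3100, -0.2727), dt=1.0 → body Δ=(-0.0321, -0.3075, -0.2727) → world pose (0.3172, -0.2807, 0.2273)
step 3: ξ=(vx,vy,ωz)=(0.1400, 0.2600, -0.5455), dt=2.0 → body Δ=(0.4843, 0.2847, -1.0909) → world pose (0.7249, 0.1058, -0.8636)
step 4: ξ=(vx,vy,ωz)=(0.0300, -0.1100, -0.0303), dt=2.0 → body Δ=(0.0533, -0.2217, -0.0606) → world pose (0.5910, -0.0788, -0.9242)

(0.5910, -0.0788, -0.9242)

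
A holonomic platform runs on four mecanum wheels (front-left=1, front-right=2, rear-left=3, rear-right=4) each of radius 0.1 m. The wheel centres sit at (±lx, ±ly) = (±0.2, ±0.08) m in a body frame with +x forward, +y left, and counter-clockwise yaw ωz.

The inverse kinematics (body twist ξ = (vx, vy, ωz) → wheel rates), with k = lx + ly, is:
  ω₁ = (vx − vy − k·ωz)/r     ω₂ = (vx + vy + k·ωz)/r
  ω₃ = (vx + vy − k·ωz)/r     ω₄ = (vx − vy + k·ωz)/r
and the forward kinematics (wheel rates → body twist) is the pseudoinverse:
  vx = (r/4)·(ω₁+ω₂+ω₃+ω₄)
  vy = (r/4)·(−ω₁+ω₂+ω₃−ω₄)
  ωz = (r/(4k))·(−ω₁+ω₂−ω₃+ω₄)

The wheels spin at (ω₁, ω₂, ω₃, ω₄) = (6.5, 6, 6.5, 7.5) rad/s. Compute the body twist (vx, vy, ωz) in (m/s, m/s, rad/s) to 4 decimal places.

(0.6625, -0.0375, 0.0446)

k = lx + ly = 0.2 + 0.08 = 0.2800
ω₁+ω₂+ω₃+ω₄ = 26.5000  →  vx = (0.1/4)·26.5000 = 0.6625
−ω₁+ω₂+ω₃−ω₄ = -1.5000  →  vy = (0.1/4)·-1.5000 = -0.0375
−ω₁+ω₂−ω₃+ω₄ = 0.5000  →  ωz = (0.1/1.1200)·0.5000 = 0.0446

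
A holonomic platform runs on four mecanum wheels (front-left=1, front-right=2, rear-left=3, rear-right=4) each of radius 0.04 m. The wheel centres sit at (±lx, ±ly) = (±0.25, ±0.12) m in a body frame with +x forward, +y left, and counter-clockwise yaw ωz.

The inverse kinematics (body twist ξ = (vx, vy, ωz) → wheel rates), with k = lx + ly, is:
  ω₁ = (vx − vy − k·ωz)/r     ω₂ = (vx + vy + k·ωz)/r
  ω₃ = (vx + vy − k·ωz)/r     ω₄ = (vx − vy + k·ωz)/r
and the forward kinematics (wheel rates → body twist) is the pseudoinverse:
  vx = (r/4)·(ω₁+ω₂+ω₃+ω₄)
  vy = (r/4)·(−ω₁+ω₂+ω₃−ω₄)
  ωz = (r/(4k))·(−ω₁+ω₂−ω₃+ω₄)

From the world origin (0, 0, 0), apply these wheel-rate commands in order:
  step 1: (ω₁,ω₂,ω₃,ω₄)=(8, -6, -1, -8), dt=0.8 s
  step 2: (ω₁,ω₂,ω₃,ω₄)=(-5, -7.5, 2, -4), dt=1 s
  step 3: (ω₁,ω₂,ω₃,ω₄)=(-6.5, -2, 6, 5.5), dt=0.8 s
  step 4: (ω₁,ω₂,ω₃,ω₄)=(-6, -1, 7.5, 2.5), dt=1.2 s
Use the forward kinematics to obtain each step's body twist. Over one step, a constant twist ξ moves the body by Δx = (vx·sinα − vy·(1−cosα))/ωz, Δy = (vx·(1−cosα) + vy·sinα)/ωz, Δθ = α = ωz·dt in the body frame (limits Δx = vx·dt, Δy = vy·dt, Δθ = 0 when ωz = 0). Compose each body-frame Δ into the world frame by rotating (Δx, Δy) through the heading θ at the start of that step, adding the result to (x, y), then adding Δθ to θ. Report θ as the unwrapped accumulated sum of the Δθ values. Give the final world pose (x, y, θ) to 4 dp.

step 1: ξ=(vx,vy,ωz)=(-0.0700, -0.0700, -0.5676), dt=0.8 → body Δ=(-0.0666, -0.0416, -0.4541) → world pose (-0.0666, -0.0416, -0.4541)
step 2: ξ=(vx,vy,ωz)=(-0.1450, 0.0350, -0.2297), dt=1.0 → body Δ=(-0.1397, 0.0513, -0.2297) → world pose (-0.1697, 0.0658, -0.6838)
step 3: ξ=(vx,vy,ωz)=(0.0300, 0.0500, 0.1081), dt=0.8 → body Δ=(0.0222, 0.0410, 0.0865) → world pose (-0.1265, 0.0835, -0.5973)
step 4: ξ=(vx,vy,ωz)=(0.0300, 0.1000, 0.0000), dt=1.2 → body Δ=(0.0360, 0.1200, 0.0000) → world pose (-0.0293, 0.1625, -0.5973)

(-0.0293, 0.1625, -0.5973)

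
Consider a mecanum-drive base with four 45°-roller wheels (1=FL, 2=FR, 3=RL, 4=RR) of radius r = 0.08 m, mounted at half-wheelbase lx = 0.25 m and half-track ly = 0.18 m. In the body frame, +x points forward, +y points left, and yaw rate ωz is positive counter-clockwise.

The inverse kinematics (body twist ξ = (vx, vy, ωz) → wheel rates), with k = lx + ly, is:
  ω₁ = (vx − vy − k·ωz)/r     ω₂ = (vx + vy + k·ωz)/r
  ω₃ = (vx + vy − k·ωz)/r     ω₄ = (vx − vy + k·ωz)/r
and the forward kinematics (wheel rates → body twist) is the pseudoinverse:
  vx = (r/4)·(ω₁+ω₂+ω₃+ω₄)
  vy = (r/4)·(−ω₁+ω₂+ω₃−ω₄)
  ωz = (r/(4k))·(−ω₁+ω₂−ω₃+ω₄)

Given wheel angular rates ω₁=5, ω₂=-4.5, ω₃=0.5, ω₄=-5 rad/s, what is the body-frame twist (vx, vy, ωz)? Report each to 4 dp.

(-0.0800, -0.0800, -0.6977)

k = lx + ly = 0.25 + 0.18 = 0.4300
ω₁+ω₂+ω₃+ω₄ = -4.0000  →  vx = (0.08/4)·-4.0000 = -0.0800
−ω₁+ω₂+ω₃−ω₄ = -4.0000  →  vy = (0.08/4)·-4.0000 = -0.0800
−ω₁+ω₂−ω₃+ω₄ = -15.0000  →  ωz = (0.08/1.7200)·-15.0000 = -0.6977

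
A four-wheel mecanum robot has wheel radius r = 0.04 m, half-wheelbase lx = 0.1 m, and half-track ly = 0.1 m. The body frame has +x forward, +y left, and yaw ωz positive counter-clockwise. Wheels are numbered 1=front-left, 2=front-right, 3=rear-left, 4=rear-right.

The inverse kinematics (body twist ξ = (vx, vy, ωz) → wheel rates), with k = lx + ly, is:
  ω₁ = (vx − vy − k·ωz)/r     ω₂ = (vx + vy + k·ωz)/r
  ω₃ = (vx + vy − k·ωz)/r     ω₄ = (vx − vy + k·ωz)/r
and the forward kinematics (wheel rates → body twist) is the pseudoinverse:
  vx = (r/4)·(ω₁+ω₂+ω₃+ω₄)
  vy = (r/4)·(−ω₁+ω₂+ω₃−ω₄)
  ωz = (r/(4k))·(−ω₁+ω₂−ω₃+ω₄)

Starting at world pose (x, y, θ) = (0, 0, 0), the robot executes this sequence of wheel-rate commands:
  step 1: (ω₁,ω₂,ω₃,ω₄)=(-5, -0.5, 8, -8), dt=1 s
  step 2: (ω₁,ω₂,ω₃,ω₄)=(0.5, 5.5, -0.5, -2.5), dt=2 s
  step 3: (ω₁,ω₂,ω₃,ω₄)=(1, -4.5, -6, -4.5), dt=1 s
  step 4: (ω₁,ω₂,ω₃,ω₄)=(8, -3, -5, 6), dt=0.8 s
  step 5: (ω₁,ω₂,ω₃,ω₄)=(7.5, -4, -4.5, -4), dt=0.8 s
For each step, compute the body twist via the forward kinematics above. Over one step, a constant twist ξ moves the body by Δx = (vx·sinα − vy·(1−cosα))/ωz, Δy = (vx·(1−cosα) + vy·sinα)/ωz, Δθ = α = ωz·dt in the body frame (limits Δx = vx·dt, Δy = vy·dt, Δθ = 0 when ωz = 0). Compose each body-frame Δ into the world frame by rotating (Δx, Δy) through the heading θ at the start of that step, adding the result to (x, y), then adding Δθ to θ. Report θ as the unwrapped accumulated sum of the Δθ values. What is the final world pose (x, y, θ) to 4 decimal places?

(-0.1676, 0.0717, -0.9150)

step 1: ξ=(vx,vy,ωz)=(-0.0550, 0.2050, -0.5750), dt=1.0 → body Δ=(0.0053, 0.2093, -0.5750) → world pose (0.0053, 0.2093, -0.5750)
step 2: ξ=(vx,vy,ωz)=(0.0300, 0.0700, 0.1500), dt=2.0 → body Δ=(0.0383, 0.1468, 0.3000) → world pose (0.1173, 0.3117, -0.2750)
step 3: ξ=(vx,vy,ωz)=(-0.1400, -0.0700, -0.2000), dt=1.0 → body Δ=(-0.1460, -0.0556, -0.2000) → world pose (-0.0384, 0.2979, -0.4750)
step 4: ξ=(vx,vy,ωz)=(0.0600, -0.2200, 0.0000), dt=0.8 → body Δ=(0.0480, -0.1760, 0.0000) → world pose (-0.0762, 0.1194, -0.4750)
step 5: ξ=(vx,vy,ωz)=(-0.0500, -0.1200, -0.5500), dt=0.8 → body Δ=(-0.0595, -0.0843, -0.4400) → world pose (-0.1676, 0.0717, -0.9150)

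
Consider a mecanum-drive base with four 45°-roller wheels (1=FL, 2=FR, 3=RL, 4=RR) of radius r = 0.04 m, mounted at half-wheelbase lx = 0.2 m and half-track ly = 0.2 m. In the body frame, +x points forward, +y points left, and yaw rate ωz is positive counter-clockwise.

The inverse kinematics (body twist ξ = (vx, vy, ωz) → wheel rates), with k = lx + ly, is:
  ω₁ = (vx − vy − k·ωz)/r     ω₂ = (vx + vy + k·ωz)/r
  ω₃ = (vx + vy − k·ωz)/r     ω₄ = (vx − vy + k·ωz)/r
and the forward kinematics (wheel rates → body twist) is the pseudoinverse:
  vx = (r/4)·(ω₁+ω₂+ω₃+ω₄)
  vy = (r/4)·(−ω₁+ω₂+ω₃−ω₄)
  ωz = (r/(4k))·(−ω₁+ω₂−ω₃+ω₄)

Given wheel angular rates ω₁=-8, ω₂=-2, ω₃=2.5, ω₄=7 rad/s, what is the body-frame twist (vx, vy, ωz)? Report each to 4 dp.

k = lx + ly = 0.2 + 0.2 = 0.4000
ω₁+ω₂+ω₃+ω₄ = -0.5000  →  vx = (0.04/4)·-0.5000 = -0.0050
−ω₁+ω₂+ω₃−ω₄ = 1.5000  →  vy = (0.04/4)·1.5000 = 0.0150
−ω₁+ω₂−ω₃+ω₄ = 10.5000  →  ωz = (0.04/1.6000)·10.5000 = 0.2625

(-0.0050, 0.0150, 0.2625)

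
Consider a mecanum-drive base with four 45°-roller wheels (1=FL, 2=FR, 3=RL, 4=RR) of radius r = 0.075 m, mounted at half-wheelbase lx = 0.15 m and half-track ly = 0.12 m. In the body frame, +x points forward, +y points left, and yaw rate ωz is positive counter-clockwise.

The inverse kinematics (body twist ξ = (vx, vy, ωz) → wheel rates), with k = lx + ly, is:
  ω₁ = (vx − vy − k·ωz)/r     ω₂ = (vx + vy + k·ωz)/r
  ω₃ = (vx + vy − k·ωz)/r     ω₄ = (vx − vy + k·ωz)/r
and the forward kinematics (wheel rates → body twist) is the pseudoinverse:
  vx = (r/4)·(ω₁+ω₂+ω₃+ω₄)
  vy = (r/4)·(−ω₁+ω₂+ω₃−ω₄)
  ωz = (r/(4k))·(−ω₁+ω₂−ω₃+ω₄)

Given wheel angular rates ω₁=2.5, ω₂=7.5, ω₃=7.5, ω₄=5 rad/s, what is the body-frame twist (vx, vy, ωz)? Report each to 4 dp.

(0.4219, 0.1406, 0.1736)

k = lx + ly = 0.15 + 0.12 = 0.2700
ω₁+ω₂+ω₃+ω₄ = 22.5000  →  vx = (0.075/4)·22.5000 = 0.4219
−ω₁+ω₂+ω₃−ω₄ = 7.5000  →  vy = (0.075/4)·7.5000 = 0.1406
−ω₁+ω₂−ω₃+ω₄ = 2.5000  →  ωz = (0.075/1.0800)·2.5000 = 0.1736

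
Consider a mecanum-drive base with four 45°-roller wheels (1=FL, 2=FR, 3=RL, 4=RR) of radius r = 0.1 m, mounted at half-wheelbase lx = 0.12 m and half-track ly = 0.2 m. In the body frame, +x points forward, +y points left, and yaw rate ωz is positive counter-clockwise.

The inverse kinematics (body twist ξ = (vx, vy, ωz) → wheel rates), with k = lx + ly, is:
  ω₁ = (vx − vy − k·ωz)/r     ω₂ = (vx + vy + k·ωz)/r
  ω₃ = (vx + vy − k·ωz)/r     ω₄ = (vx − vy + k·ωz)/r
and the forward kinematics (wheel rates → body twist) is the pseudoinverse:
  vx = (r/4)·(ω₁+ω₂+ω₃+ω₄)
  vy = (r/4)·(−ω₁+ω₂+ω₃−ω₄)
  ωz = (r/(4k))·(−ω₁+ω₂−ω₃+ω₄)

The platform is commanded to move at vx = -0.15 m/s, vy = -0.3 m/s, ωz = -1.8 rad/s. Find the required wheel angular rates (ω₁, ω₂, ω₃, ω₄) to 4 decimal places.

k = lx + ly = 0.12 + 0.2 = 0.3200;  k·ωz = 0.3200·-1.8 = -0.5760
ω₁ (FL) = (vx − vy − k·ωz)/r = 0.7260/0.1 = 7.2600
ω₂ (FR) = (vx + vy + k·ωz)/r = -1.0260/0.1 = -10.2600
ω₃ (RL) = (vx + vy − k·ωz)/r = 0.1260/0.1 = 1.2600
ω₄ (RR) = (vx − vy + k·ωz)/r = -0.4260/0.1 = -4.2600

(7.2600, -10.2600, 1.2600, -4.2600)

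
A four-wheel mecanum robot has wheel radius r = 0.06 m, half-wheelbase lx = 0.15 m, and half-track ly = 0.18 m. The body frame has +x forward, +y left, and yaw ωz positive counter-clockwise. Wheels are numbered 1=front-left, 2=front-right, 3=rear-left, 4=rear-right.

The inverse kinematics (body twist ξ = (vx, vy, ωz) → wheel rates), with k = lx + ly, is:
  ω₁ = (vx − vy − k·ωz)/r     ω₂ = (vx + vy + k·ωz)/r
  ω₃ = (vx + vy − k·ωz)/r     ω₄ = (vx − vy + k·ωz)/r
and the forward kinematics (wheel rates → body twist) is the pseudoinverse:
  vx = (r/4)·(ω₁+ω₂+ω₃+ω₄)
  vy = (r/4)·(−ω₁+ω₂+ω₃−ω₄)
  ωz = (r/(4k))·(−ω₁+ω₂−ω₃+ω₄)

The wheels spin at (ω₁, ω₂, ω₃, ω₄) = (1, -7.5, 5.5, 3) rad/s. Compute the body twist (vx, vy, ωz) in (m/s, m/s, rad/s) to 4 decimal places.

k = lx + ly = 0.15 + 0.18 = 0.3300
ω₁+ω₂+ω₃+ω₄ = 2.0000  →  vx = (0.06/4)·2.0000 = 0.0300
−ω₁+ω₂+ω₃−ω₄ = -6.0000  →  vy = (0.06/4)·-6.0000 = -0.0900
−ω₁+ω₂−ω₃+ω₄ = -11.0000  →  ωz = (0.06/1.3200)·-11.0000 = -0.5000

(0.0300, -0.0900, -0.5000)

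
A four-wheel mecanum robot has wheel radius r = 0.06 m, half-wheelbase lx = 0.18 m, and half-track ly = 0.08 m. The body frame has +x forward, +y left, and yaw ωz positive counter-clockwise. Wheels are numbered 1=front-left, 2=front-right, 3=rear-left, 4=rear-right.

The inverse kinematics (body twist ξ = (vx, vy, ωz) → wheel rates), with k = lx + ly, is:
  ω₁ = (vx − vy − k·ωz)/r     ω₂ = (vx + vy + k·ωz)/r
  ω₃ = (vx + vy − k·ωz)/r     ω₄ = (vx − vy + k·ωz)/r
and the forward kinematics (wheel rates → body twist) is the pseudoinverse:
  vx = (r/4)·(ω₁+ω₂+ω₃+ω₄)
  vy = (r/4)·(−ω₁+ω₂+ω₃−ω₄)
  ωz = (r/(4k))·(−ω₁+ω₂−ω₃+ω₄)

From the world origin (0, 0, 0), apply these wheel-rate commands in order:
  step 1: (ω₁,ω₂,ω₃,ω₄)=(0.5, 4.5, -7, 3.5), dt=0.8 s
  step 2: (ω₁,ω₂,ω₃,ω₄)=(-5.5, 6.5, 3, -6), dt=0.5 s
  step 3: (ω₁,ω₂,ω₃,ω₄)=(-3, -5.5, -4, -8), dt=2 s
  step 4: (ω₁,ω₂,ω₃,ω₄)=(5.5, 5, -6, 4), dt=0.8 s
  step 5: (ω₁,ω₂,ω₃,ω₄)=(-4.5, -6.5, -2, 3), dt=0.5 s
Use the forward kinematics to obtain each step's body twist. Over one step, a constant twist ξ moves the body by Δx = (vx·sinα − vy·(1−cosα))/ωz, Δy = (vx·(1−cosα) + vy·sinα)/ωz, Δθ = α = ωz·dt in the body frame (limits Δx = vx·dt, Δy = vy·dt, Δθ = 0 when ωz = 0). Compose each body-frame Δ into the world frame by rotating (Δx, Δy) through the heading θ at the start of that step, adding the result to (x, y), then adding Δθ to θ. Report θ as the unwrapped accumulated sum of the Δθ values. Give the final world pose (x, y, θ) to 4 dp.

step 1: ξ=(vx,vy,ωz)=(0.0225, -0.0975, 0.8365), dt=0.8 → body Δ=(0.0418, -0.0665, 0.6692) → world pose (0.0418, -0.0665, 0.6692)
step 2: ξ=(vx,vy,ωz)=(-0.0300, 0.3150, 0.1731), dt=0.5 → body Δ=(-0.0218, 0.1567, 0.0865) → world pose (-0.0725, 0.0428, 0.7558)
step 3: ξ=(vx,vy,ωz)=(-0.3075, 0.0225, -0.3750), dt=2.0 → body Δ=(-0.5428, 0.2609, -0.7500) → world pose (-0.6465, -0.1396, 0.0058)
step 4: ξ=(vx,vy,ωz)=(0.1275, -0.1575, 0.5481), dt=0.8 → body Δ=(0.1259, -0.1000, 0.4385) → world pose (-0.5199, -0.2389, 0.4442)
step 5: ξ=(vx,vy,ωz)=(-0.1500, -0.1050, 0.1731), dt=0.5 → body Δ=(-0.0726, -0.0557, 0.0865) → world pose (-0.5616, -0.3203, 0.5308)

(-0.5616, -0.3203, 0.5308)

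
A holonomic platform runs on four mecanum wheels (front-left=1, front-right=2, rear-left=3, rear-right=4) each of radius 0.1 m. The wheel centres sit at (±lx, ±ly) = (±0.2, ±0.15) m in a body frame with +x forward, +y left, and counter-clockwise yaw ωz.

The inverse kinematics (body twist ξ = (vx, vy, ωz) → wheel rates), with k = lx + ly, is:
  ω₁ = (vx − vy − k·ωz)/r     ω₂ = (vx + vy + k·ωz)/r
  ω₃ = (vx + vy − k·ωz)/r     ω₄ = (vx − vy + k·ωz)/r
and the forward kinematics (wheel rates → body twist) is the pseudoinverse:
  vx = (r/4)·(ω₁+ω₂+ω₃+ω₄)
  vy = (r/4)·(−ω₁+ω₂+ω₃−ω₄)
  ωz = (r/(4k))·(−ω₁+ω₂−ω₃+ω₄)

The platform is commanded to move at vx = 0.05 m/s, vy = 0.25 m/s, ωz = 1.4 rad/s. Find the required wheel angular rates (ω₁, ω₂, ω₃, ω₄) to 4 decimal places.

k = lx + ly = 0.2 + 0.15 = 0.3500;  k·ωz = 0.3500·1.4 = 0.4900
ω₁ (FL) = (vx − vy − k·ωz)/r = -0.6900/0.1 = -6.9000
ω₂ (FR) = (vx + vy + k·ωz)/r = 0.7900/0.1 = 7.9000
ω₃ (RL) = (vx + vy − k·ωz)/r = -0.1900/0.1 = -1.9000
ω₄ (RR) = (vx − vy + k·ωz)/r = 0.2900/0.1 = 2.9000

(-6.9000, 7.9000, -1.9000, 2.9000)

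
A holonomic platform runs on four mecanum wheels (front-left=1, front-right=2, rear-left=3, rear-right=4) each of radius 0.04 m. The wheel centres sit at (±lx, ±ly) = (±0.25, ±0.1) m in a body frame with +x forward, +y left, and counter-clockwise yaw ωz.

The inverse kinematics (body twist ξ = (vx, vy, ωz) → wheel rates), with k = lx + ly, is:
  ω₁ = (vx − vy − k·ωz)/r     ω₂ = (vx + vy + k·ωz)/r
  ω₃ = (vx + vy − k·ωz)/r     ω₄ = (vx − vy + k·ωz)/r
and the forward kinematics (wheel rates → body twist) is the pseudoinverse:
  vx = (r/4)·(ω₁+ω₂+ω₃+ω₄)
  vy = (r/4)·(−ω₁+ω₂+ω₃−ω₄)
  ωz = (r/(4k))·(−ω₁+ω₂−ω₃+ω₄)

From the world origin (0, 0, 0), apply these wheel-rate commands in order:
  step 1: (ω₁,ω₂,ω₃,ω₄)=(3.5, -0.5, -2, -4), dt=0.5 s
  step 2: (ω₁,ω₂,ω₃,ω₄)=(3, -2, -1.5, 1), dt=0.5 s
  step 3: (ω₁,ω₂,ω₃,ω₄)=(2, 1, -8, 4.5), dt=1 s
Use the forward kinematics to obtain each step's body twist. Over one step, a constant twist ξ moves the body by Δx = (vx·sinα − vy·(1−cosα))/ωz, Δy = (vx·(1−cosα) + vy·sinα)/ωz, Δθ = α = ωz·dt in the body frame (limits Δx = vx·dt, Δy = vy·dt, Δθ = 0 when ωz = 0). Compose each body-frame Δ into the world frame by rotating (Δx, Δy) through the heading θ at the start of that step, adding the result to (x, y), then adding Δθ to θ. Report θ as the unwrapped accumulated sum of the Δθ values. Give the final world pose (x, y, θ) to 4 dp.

step 1: ξ=(vx,vy,ωz)=(-0.0300, -0.0200, -0.1714), dt=0.5 → body Δ=(-0.0154, -0.0093, -0.0857) → world pose (-0.0154, -0.0093, -0.0857)
step 2: ξ=(vx,vy,ωz)=(0.0050, -0.0750, -0.0714), dt=0.5 → body Δ=(0.0018, -0.0375, -0.0357) → world pose (-0.0168, -0.0469, -0.1214)
step 3: ξ=(vx,vy,ωz)=(-0.0050, -0.1350, 0.3286), dt=1.0 → body Δ=(0.0171, -0.1334, 0.3286) → world pose (-0.0160, -0.1814, 0.2071)

(-0.0160, -0.1814, 0.2071)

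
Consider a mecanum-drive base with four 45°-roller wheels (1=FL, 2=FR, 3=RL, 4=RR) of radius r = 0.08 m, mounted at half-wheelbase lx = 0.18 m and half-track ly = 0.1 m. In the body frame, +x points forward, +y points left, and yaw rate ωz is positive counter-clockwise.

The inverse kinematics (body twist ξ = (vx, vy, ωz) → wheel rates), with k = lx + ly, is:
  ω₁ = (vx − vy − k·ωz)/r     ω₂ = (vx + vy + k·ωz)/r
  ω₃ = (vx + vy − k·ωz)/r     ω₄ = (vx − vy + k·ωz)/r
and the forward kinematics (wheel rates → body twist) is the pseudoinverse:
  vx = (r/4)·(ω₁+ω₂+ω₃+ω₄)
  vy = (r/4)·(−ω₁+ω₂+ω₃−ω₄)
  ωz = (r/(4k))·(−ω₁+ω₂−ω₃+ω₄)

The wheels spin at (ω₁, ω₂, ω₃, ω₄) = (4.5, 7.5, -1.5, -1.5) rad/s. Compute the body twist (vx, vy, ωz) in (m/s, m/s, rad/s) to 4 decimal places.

(0.1800, 0.0600, 0.2143)

k = lx + ly = 0.18 + 0.1 = 0.2800
ω₁+ω₂+ω₃+ω₄ = 9.0000  →  vx = (0.08/4)·9.0000 = 0.1800
−ω₁+ω₂+ω₃−ω₄ = 3.0000  →  vy = (0.08/4)·3.0000 = 0.0600
−ω₁+ω₂−ω₃+ω₄ = 3.0000  →  ωz = (0.08/1.1200)·3.0000 = 0.2143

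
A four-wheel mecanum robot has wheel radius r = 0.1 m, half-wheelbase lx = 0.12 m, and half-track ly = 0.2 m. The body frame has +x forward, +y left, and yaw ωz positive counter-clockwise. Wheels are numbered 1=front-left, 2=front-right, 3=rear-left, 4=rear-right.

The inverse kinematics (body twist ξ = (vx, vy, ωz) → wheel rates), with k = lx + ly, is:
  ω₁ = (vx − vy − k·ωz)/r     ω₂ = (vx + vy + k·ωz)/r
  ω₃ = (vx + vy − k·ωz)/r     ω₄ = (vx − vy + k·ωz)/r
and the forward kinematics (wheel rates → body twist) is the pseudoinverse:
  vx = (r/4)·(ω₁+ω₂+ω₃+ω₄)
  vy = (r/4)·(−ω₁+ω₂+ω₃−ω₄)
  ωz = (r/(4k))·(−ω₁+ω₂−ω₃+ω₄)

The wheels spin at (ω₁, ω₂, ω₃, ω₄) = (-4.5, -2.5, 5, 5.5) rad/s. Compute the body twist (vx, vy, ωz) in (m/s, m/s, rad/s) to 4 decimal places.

k = lx + ly = 0.12 + 0.2 = 0.3200
ω₁+ω₂+ω₃+ω₄ = 3.5000  →  vx = (0.1/4)·3.5000 = 0.0875
−ω₁+ω₂+ω₃−ω₄ = 1.5000  →  vy = (0.1/4)·1.5000 = 0.0375
−ω₁+ω₂−ω₃+ω₄ = 2.5000  →  ωz = (0.1/1.2800)·2.5000 = 0.1953

(0.0875, 0.0375, 0.1953)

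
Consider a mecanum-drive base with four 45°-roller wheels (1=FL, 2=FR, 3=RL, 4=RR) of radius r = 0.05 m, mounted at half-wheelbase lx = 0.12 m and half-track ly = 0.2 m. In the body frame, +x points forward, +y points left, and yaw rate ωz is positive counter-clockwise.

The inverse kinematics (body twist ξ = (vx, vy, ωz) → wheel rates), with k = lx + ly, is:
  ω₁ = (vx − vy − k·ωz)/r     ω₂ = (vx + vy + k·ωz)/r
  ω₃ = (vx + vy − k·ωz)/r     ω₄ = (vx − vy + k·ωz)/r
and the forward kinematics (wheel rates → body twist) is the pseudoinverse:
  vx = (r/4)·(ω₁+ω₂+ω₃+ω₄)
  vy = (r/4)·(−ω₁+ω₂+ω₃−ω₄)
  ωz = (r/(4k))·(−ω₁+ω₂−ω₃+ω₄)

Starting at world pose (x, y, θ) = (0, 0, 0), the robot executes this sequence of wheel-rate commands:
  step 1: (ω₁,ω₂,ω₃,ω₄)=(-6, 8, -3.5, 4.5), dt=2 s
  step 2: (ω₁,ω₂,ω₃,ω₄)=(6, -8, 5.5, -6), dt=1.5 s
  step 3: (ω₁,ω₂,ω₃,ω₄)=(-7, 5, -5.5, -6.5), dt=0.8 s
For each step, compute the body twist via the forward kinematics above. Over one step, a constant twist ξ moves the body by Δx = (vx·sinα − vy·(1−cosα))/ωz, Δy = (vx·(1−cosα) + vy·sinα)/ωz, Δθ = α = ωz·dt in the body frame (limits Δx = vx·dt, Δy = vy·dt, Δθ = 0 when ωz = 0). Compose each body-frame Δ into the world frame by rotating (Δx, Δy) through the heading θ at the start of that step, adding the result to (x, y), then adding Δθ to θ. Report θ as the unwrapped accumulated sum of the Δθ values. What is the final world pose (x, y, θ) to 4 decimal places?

step 1: ξ=(vx,vy,ωz)=(0.0375, 0.0750, 0.8594), dt=2.0 → body Δ=(-0.0570, 0.1364, 1.7188) → world pose (-0.0570, 0.1364, 1.7188)
step 2: ξ=(vx,vy,ωz)=(-0.0312, -0.0312, -0.9961), dt=1.5 → body Δ=(-0.0603, -0.0023, -1.4941) → world pose (-0.0458, 0.0771, 0.2246)
step 3: ξ=(vx,vy,ωz)=(-0.1750, 0.1625, 0.4297), dt=0.8 → body Δ=(-0.1594, 0.1036, 0.3438) → world pose (-0.2243, 0.1427, 0.5684)

(-0.2243, 0.1427, 0.5684)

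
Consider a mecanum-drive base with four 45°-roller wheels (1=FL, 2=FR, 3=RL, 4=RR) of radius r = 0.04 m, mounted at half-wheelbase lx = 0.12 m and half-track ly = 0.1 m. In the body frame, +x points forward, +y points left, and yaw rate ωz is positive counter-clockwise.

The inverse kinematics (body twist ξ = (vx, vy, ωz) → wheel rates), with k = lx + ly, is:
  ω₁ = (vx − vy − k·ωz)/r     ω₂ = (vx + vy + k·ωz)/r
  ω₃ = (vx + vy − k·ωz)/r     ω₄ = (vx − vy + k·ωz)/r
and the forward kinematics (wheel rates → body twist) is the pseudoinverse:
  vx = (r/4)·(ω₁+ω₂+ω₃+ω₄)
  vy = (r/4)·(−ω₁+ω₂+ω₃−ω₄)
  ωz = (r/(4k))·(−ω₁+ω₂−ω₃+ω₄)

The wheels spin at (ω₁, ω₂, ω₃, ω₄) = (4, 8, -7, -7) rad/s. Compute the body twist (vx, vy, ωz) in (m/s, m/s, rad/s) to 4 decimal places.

k = lx + ly = 0.12 + 0.1 = 0.2200
ω₁+ω₂+ω₃+ω₄ = -2.0000  →  vx = (0.04/4)·-2.0000 = -0.0200
−ω₁+ω₂+ω₃−ω₄ = 4.0000  →  vy = (0.04/4)·4.0000 = 0.0400
−ω₁+ω₂−ω₃+ω₄ = 4.0000  →  ωz = (0.04/0.8800)·4.0000 = 0.1818

(-0.0200, 0.0400, 0.1818)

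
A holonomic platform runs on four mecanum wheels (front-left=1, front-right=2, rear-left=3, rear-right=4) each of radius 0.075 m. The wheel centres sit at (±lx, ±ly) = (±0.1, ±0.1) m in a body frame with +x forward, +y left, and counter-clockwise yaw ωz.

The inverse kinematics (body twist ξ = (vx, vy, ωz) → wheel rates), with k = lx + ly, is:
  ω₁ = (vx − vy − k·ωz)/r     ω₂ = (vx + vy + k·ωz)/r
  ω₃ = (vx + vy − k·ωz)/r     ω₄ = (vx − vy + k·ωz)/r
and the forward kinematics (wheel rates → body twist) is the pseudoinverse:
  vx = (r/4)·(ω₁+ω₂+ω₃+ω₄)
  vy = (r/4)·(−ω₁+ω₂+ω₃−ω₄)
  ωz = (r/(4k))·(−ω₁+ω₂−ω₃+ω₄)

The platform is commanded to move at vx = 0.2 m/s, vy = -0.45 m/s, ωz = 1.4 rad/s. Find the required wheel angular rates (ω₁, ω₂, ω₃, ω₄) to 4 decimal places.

(4.9333, 0.4000, -7.0667, 12.4000)

k = lx + ly = 0.1 + 0.1 = 0.2000;  k·ωz = 0.2000·1.4 = 0.2800
ω₁ (FL) = (vx − vy − k·ωz)/r = 0.3700/0.075 = 4.9333
ω₂ (FR) = (vx + vy + k·ωz)/r = 0.0300/0.075 = 0.4000
ω₃ (RL) = (vx + vy − k·ωz)/r = -0.5300/0.075 = -7.0667
ω₄ (RR) = (vx − vy + k·ωz)/r = 0.9300/0.075 = 12.4000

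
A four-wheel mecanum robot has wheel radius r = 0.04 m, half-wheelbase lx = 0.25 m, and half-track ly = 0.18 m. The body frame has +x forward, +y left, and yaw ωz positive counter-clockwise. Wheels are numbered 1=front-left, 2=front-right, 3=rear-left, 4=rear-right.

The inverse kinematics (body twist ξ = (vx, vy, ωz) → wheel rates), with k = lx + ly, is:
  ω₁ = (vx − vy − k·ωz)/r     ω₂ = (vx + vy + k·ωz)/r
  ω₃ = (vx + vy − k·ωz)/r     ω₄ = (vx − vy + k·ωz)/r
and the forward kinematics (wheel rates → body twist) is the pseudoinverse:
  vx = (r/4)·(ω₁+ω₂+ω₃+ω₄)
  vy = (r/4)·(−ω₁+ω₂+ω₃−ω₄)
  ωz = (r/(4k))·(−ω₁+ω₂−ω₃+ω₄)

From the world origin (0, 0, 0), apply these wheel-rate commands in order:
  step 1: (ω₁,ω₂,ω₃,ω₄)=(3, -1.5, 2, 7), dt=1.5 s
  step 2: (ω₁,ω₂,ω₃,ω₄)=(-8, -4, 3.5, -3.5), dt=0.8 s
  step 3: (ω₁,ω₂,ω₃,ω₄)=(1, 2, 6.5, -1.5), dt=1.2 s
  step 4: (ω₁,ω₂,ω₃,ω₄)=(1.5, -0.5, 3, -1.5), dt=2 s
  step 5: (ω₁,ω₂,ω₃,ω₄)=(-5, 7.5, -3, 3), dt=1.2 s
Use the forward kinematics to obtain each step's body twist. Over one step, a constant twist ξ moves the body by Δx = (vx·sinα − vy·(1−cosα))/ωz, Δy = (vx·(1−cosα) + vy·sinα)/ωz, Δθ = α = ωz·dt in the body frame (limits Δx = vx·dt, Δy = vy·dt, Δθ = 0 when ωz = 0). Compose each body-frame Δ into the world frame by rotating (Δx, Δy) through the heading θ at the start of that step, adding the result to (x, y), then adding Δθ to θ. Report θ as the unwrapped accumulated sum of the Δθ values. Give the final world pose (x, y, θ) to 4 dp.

(0.2878, 0.1352, -0.0198)

step 1: ξ=(vx,vy,ωz)=(0.1050, -0.0950, 0.0116), dt=1.5 → body Δ=(0.1587, -0.1411, 0.0174) → world pose (0.1587, -0.1411, 0.0174)
step 2: ξ=(vx,vy,ωz)=(-0.1200, 0.1100, -0.0698), dt=0.8 → body Δ=(-0.0935, 0.0906, -0.0558) → world pose (0.0637, -0.0521, -0.0384)
step 3: ξ=(vx,vy,ωz)=(0.0800, 0.0900, -0.1628), dt=1.2 → body Δ=(0.1059, 0.0980, -0.1953) → world pose (0.1733, 0.0417, -0.2337)
step 4: ξ=(vx,vy,ωz)=(0.0250, 0.0250, -0.1512), dt=2.0 → body Δ=(0.0567, 0.0417, -0.3023) → world pose (0.2381, 0.0692, -0.5360)
step 5: ξ=(vx,vy,ωz)=(0.0250, 0.0650, 0.4302), dt=1.2 → body Δ=(0.0090, 0.0822, 0.5163) → world pose (0.2878, 0.1352, -0.0198)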